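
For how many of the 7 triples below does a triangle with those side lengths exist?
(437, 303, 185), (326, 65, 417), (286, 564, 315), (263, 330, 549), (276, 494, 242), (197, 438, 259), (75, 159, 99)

(185,303,437): 185+303 > 437 → valid
(65,326,417): 65+326 ≤ 417 → not valid
(286,315,564): 286+315 > 564 → valid
(263,330,549): 263+330 > 549 → valid
(242,276,494): 242+276 > 494 → valid
(197,259,438): 197+259 > 438 → valid
(75,99,159): 75+99 > 159 → valid
6 of the 7 triples form a triangle.

6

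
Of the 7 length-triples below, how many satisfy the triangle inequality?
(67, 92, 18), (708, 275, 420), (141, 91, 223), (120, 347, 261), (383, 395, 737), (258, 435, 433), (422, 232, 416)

5

(18,67,92): 18+67 ≤ 92 → not valid
(275,420,708): 275+420 ≤ 708 → not valid
(91,141,223): 91+141 > 223 → valid
(120,261,347): 120+261 > 347 → valid
(383,395,737): 383+395 > 737 → valid
(258,433,435): 258+433 > 435 → valid
(232,416,422): 232+416 > 422 → valid
5 of the 7 triples form a triangle.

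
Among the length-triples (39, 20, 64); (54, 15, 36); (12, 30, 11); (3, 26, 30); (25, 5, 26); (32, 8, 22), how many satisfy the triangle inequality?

(20,39,64): 20+39 ≤ 64 → not valid
(15,36,54): 15+36 ≤ 54 → not valid
(11,12,30): 11+12 ≤ 30 → not valid
(3,26,30): 3+26 ≤ 30 → not valid
(5,25,26): 5+25 > 26 → valid
(8,22,32): 8+22 ≤ 32 → not valid
1 of the 6 triples forms a triangle.

1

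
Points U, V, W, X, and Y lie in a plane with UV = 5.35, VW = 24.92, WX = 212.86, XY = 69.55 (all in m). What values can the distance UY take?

The maximum is all hops collinear in one direction: 5.35 + 24.92 + 212.86 + 69.55 = 312.68.
The longest hop is 212.86; the others sum to 99.82. Folding the others back against it leaves at least 212.86 − 99.82 = 113.04.

113.04 ≤ UY ≤ 312.68 m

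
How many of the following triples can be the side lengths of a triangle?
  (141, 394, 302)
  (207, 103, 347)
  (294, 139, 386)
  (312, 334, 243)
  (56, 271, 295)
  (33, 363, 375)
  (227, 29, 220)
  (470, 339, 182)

7

(141,302,394): 141+302 > 394 → valid
(103,207,347): 103+207 ≤ 347 → not valid
(139,294,386): 139+294 > 386 → valid
(243,312,334): 243+312 > 334 → valid
(56,271,295): 56+271 > 295 → valid
(33,363,375): 33+363 > 375 → valid
(29,220,227): 29+220 > 227 → valid
(182,339,470): 182+339 > 470 → valid
7 of the 8 triples form a triangle.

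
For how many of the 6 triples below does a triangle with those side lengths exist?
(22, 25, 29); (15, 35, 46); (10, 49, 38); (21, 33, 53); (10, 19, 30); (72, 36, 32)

(22,25,29): 22+25 > 29 → valid
(15,35,46): 15+35 > 46 → valid
(10,38,49): 10+38 ≤ 49 → not valid
(21,33,53): 21+33 > 53 → valid
(10,19,30): 10+19 ≤ 30 → not valid
(32,36,72): 32+36 ≤ 72 → not valid
3 of the 6 triples form a triangle.

3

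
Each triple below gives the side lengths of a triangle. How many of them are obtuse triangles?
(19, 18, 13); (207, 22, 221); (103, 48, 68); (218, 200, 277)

(19,18,13): 13²+18² = 493 > 361 = 19² → acute
(207,22,221): 22²+207² = 43333 < 48841 = 221² → obtuse
(103,48,68): 48²+68² = 6928 < 10609 = 103² → obtuse
(218,200,277): 200²+218² = 87524 > 76729 = 277² → acute
2 of the 4 are obtuse.

2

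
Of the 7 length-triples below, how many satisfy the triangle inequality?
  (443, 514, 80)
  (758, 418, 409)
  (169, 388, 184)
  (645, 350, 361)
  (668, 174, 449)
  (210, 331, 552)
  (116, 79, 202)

3

(80,443,514): 80+443 > 514 → valid
(409,418,758): 409+418 > 758 → valid
(169,184,388): 169+184 ≤ 388 → not valid
(350,361,645): 350+361 > 645 → valid
(174,449,668): 174+449 ≤ 668 → not valid
(210,331,552): 210+331 ≤ 552 → not valid
(79,116,202): 79+116 ≤ 202 → not valid
3 of the 7 triples form a triangle.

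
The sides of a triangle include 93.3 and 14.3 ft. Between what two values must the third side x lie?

79.0 < x < 107.6 (ft)

By the triangle inequality, x must be less than 93.3 + 14.3 = 107.6 and greater than |93.3 − 14.3| = 79.0.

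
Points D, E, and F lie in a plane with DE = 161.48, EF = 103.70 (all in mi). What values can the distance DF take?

57.78 ≤ DF ≤ 265.18 mi

By the triangle inequality, |161.48 − 103.70| ≤ DF ≤ 161.48 + 103.70.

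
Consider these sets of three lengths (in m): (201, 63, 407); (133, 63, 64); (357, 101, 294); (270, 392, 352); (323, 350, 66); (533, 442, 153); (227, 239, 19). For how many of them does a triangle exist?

(63,201,407): 63+201 ≤ 407 → not valid
(63,64,133): 63+64 ≤ 133 → not valid
(101,294,357): 101+294 > 357 → valid
(270,352,392): 270+352 > 392 → valid
(66,323,350): 66+323 > 350 → valid
(153,442,533): 153+442 > 533 → valid
(19,227,239): 19+227 > 239 → valid
5 of the 7 triples form a triangle.

5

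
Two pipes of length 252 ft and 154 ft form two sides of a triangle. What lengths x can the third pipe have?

By the triangle inequality, x must be less than 252 + 154 = 406 and greater than |252 − 154| = 98.

98 < x < 406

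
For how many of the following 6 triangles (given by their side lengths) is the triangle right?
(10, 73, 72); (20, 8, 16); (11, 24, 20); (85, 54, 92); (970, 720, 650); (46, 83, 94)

1

(10,73,72): 10²+72² = 5284 < 5329 = 73² → obtuse
(20,8,16): 8²+16² = 320 < 400 = 20² → obtuse
(11,24,20): 11²+20² = 521 < 576 = 24² → obtuse
(85,54,92): 54²+85² = 10141 > 8464 = 92² → acute
(970,720,650): 650²+720² = 940900 = 970² → right
(46,83,94): 46²+83² = 9005 > 8836 = 94² → acute
1 of the 6 is right.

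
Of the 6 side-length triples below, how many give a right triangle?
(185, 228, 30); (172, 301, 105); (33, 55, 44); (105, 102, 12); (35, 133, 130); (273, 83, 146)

1

(185,228,30): 30+185 ≤ 228, not a triangle
(172,301,105): 105+172 ≤ 301, not a triangle
(33,55,44): 33²+44² = 3025 = 55² → right
(105,102,12): 12²+102² = 10548 < 11025 = 105² → obtuse
(35,133,130): 35²+130² = 18125 > 17689 = 133² → acute
(273,83,146): 83+146 ≤ 273, not a triangle
1 of the 6 is right.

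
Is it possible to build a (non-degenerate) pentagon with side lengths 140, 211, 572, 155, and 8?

No

For a pentagon, each side must be shorter than the sum of the others.
Here the longest side is 572, but the remaining 4 sides sum to only 514.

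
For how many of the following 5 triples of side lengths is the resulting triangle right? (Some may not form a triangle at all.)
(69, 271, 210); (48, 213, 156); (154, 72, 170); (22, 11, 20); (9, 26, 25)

1

(69,271,210): 69²+210² = 48861 < 73441 = 271² → obtuse
(48,213,156): 48+156 ≤ 213, not a triangle
(154,72,170): 72²+154² = 28900 = 170² → right
(22,11,20): 11²+20² = 521 > 484 = 22² → acute
(9,26,25): 9²+25² = 706 > 676 = 26² → acute
1 of the 5 is right.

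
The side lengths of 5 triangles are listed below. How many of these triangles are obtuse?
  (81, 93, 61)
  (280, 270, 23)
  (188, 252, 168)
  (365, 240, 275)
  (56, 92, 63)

2

(81,93,61): 61²+81² = 10282 > 8649 = 93² → acute
(280,270,23): 23²+270² = 73429 < 78400 = 280² → obtuse
(188,252,168): 168²+188² = 63568 > 63504 = 252² → acute
(365,240,275): 240²+275² = 133225 = 365² → right
(56,92,63): 56²+63² = 7105 < 8464 = 92² → obtuse
2 of the 5 are obtuse.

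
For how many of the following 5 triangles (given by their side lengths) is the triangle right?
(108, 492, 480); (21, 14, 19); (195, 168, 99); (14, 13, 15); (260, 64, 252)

3

(108,492,480): 108²+480² = 242064 = 492² → right
(21,14,19): 14²+19² = 557 > 441 = 21² → acute
(195,168,99): 99²+168² = 38025 = 195² → right
(14,13,15): 13²+14² = 365 > 225 = 15² → acute
(260,64,252): 64²+252² = 67600 = 260² → right
3 of the 5 are right.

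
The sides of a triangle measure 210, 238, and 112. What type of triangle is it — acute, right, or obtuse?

Compare the square of the longest side to the sum of squares of the other two: 112² + 210² = 56644 = 238².

right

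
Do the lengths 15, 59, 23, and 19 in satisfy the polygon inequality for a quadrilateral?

For a quadrilateral, each side must be shorter than the sum of the others.
Here the longest side is 59, but the remaining 3 sides sum to only 57.

No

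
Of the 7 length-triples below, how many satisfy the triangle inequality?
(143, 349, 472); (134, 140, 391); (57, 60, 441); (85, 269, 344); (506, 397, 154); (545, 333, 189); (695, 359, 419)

(143,349,472): 143+349 > 472 → valid
(134,140,391): 134+140 ≤ 391 → not valid
(57,60,441): 57+60 ≤ 441 → not valid
(85,269,344): 85+269 > 344 → valid
(154,397,506): 154+397 > 506 → valid
(189,333,545): 189+333 ≤ 545 → not valid
(359,419,695): 359+419 > 695 → valid
4 of the 7 triples form a triangle.

4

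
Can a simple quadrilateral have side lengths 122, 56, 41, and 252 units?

For a quadrilateral, each side must be shorter than the sum of the others.
Here the longest side is 252, but the remaining 3 sides sum to only 219.

No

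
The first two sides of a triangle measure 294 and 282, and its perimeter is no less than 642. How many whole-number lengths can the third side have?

Triangle inequality: 12 < x < 576. Perimeter ≥ 642 gives x ≥ 642 − 294 − 282 = 66.
So 66 ≤ x < 576; integers 66 through 575: 510 values.

510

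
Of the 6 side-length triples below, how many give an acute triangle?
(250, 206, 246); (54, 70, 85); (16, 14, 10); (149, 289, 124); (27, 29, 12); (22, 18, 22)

5

(250,206,246): 206²+246² = 102952 > 62500 = 250² → acute
(54,70,85): 54²+70² = 7816 > 7225 = 85² → acute
(16,14,10): 10²+14² = 296 > 256 = 16² → acute
(149,289,124): 124+149 ≤ 289, not a triangle
(27,29,12): 12²+27² = 873 > 841 = 29² → acute
(22,18,22): 18²+22² = 808 > 484 = 22² → acute
5 of the 6 are acute.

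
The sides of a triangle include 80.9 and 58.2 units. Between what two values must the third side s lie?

22.7 < s < 139.1 (units)

By the triangle inequality, s must be less than 80.9 + 58.2 = 139.1 and greater than |80.9 − 58.2| = 22.7.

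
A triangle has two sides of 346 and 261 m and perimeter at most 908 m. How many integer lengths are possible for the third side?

Triangle inequality: 85 < x < 607. Perimeter ≤ 908 gives x ≤ 908 − 346 − 261 = 301.
So 85 < x ≤ 301; integers 86 through 301: 216 values.

216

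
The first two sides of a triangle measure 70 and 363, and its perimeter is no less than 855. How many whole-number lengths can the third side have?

Triangle inequality: 293 < x < 433. Perimeter ≥ 855 gives x ≥ 855 − 70 − 363 = 422.
So 422 ≤ x < 433; integers 422 through 432: 11 values.

11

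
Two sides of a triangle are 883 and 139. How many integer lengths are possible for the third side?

The third side lies in the open interval (744, 1022).
Integers from 745 to 1021 inclusive: 1021 − 745 + 1 = 277.

277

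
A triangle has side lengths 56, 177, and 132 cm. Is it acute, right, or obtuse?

Compare the square of the longest side to the sum of squares of the other two: 56² + 132² = 20560 < 31329 = 177².

obtuse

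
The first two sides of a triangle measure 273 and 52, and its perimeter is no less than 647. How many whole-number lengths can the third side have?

3

Triangle inequality: 221 < x < 325. Perimeter ≥ 647 gives x ≥ 647 − 273 − 52 = 322.
So 322 ≤ x < 325; integers 322 through 324: 3 values.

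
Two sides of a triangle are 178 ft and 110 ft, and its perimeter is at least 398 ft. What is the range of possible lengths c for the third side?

110 ≤ c < 288

Triangle inequality alone gives 68 < c < 288.
The perimeter condition gives c ≥ 398 − 178 − 110 = 110.
Intersecting the two: 110 ≤ c < 288.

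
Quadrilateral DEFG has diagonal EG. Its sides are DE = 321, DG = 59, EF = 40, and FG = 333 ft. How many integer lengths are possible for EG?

79

From triangle DEG: 262 < EG < 380.
From triangle FEG: 293 < EG < 373.
Intersection: 293 < EG < 373, so integers 294 through 372: 79 values.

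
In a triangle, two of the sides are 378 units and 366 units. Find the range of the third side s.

By the triangle inequality, s must be less than 378 + 366 = 744 and greater than |378 − 366| = 12.

12 < s < 744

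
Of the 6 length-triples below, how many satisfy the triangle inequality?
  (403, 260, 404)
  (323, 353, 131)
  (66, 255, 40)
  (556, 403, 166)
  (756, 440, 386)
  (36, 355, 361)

(260,403,404): 260+403 > 404 → valid
(131,323,353): 131+323 > 353 → valid
(40,66,255): 40+66 ≤ 255 → not valid
(166,403,556): 166+403 > 556 → valid
(386,440,756): 386+440 > 756 → valid
(36,355,361): 36+355 > 361 → valid
5 of the 6 triples form a triangle.

5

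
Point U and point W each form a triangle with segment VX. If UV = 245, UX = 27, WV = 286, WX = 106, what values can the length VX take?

218 < VX < 272

From triangle UVX: |245 − 27| < VX < 245 + 27, i.e. 218 < VX < 272.
From triangle WVX: 180 < VX < 392.
Both must hold, so VX lies in the intersection.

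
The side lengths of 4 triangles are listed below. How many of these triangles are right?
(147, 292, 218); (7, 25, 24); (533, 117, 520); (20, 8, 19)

2

(147,292,218): 147²+218² = 69133 < 85264 = 292² → obtuse
(7,25,24): 7²+24² = 625 = 25² → right
(533,117,520): 117²+520² = 284089 = 533² → right
(20,8,19): 8²+19² = 425 > 400 = 20² → acute
2 of the 4 are right.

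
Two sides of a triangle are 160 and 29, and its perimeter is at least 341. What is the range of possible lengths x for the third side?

Triangle inequality alone gives 131 < x < 189.
The perimeter condition gives x ≥ 341 − 160 − 29 = 152.
Intersecting the two: 152 ≤ x < 189.

152 ≤ x < 189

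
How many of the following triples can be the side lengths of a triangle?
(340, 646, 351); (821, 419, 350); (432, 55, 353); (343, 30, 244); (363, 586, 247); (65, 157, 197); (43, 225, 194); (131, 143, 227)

5

(340,351,646): 340+351 > 646 → valid
(350,419,821): 350+419 ≤ 821 → not valid
(55,353,432): 55+353 ≤ 432 → not valid
(30,244,343): 30+244 ≤ 343 → not valid
(247,363,586): 247+363 > 586 → valid
(65,157,197): 65+157 > 197 → valid
(43,194,225): 43+194 > 225 → valid
(131,143,227): 131+143 > 227 → valid
5 of the 8 triples form a triangle.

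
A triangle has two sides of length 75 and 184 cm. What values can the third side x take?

109 < x < 259

By the triangle inequality, x must be less than 75 + 184 = 259 and greater than |75 − 184| = 109.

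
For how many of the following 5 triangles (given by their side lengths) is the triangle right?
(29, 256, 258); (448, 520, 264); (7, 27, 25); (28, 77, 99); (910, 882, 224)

(29,256,258): 29²+256² = 66377 < 66564 = 258² → obtuse
(448,520,264): 264²+448² = 270400 = 520² → right
(7,27,25): 7²+25² = 674 < 729 = 27² → obtuse
(28,77,99): 28²+77² = 6713 < 9801 = 99² → obtuse
(910,882,224): 224²+882² = 828100 = 910² → right
2 of the 5 are right.

2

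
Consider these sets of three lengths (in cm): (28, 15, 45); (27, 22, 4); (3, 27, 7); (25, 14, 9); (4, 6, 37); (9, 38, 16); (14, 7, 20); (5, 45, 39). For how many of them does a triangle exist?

(15,28,45): 15+28 ≤ 45 → not valid
(4,22,27): 4+22 ≤ 27 → not valid
(3,7,27): 3+7 ≤ 27 → not valid
(9,14,25): 9+14 ≤ 25 → not valid
(4,6,37): 4+6 ≤ 37 → not valid
(9,16,38): 9+16 ≤ 38 → not valid
(7,14,20): 7+14 > 20 → valid
(5,39,45): 5+39 ≤ 45 → not valid
1 of the 8 triples forms a triangle.

1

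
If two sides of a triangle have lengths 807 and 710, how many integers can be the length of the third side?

1419

The third side lies in the open interval (97, 1517).
Integers from 98 to 1516 inclusive: 1516 − 98 + 1 = 1419.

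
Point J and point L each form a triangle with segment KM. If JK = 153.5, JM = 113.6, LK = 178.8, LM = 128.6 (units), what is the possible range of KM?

From triangle JKM: |153.5 − 113.6| < KM < 153.5 + 113.6, i.e. 39.9 < KM < 267.1.
From triangle LKM: 50.2 < KM < 307.4.
Both must hold, so KM lies in the intersection.

50.2 < KM < 267.1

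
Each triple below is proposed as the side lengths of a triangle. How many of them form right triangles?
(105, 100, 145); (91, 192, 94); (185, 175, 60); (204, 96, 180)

3

(105,100,145): 100²+105² = 21025 = 145² → right
(91,192,94): 91+94 ≤ 192, not a triangle
(185,175,60): 60²+175² = 34225 = 185² → right
(204,96,180): 96²+180² = 41616 = 204² → right
3 of the 4 are right.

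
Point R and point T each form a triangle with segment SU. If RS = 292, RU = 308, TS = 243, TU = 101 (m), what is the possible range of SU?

From triangle RSU: |292 − 308| < SU < 292 + 308, i.e. 16 < SU < 600.
From triangle TSU: 142 < SU < 344.
Both must hold, so SU lies in the intersection.

142 < SU < 344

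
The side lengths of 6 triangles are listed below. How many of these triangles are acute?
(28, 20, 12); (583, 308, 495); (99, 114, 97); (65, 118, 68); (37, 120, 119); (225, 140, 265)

(28,20,12): 12²+20² = 544 < 784 = 28² → obtuse
(583,308,495): 308²+495² = 339889 = 583² → right
(99,114,97): 97²+99² = 19210 > 12996 = 114² → acute
(65,118,68): 65²+68² = 8849 < 13924 = 118² → obtuse
(37,120,119): 37²+119² = 15530 > 14400 = 120² → acute
(225,140,265): 140²+225² = 70225 = 265² → right
2 of the 6 are acute.

2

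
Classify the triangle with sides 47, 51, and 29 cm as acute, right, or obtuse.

acute

Compare the square of the longest side to the sum of squares of the other two: 29² + 47² = 3050 > 2601 = 51².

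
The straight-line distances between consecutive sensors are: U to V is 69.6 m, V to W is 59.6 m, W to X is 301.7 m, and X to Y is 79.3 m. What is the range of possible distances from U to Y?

93.2 ≤ UY ≤ 510.2 m

The maximum is all hops collinear in one direction: 69.6 + 59.6 + 301.7 + 79.3 = 510.2.
The longest hop is 301.7; the others sum to 208.5. Folding the others back against it leaves at least 301.7 − 208.5 = 93.2.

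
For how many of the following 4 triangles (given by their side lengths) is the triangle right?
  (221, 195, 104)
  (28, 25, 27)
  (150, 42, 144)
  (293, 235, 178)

(221,195,104): 104²+195² = 48841 = 221² → right
(28,25,27): 25²+27² = 1354 > 784 = 28² → acute
(150,42,144): 42²+144² = 22500 = 150² → right
(293,235,178): 178²+235² = 86909 > 85849 = 293² → acute
2 of the 4 are right.

2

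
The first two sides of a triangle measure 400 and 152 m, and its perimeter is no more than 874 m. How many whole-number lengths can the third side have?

74

Triangle inequality: 248 < x < 552. Perimeter ≤ 874 gives x ≤ 874 − 400 − 152 = 322.
So 248 < x ≤ 322; integers 249 through 322: 74 values.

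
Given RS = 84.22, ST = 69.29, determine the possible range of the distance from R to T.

By the triangle inequality, |84.22 − 69.29| ≤ RT ≤ 84.22 + 69.29.

14.93 ≤ RT ≤ 153.51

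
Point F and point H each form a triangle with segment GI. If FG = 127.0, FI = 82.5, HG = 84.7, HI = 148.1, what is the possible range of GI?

From triangle FGI: |127.0 − 82.5| < GI < 127.0 + 82.5, i.e. 44.5 < GI < 209.5.
From triangle HGI: 63.4 < GI < 232.8.
Both must hold, so GI lies in the intersection.

63.4 < GI < 209.5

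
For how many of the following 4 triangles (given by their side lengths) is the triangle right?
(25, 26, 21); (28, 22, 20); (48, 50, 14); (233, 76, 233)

1

(25,26,21): 21²+25² = 1066 > 676 = 26² → acute
(28,22,20): 20²+22² = 884 > 784 = 28² → acute
(48,50,14): 14²+48² = 2500 = 50² → right
(233,76,233): 76²+233² = 60065 > 54289 = 233² → acute
1 of the 4 is right.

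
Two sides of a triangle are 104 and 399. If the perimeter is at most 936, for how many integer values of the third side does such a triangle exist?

Triangle inequality: 295 < x < 503. Perimeter ≤ 936 gives x ≤ 936 − 104 − 399 = 433.
So 295 < x ≤ 433; integers 296 through 433: 138 values.

138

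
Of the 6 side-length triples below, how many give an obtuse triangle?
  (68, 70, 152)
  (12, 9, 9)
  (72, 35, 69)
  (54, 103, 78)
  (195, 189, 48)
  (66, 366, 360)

(68,70,152): 68+70 ≤ 152, not a triangle
(12,9,9): 9²+9² = 162 > 144 = 12² → acute
(72,35,69): 35²+69² = 5986 > 5184 = 72² → acute
(54,103,78): 54²+78² = 9000 < 10609 = 103² → obtuse
(195,189,48): 48²+189² = 38025 = 195² → right
(66,366,360): 66²+360² = 133956 = 366² → right
1 of the 6 is obtuse.

1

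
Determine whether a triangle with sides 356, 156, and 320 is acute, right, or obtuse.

right

Compare the square of the longest side to the sum of squares of the other two: 156² + 320² = 126736 = 356².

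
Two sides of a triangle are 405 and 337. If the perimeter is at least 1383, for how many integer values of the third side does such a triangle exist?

Triangle inequality: 68 < x < 742. Perimeter ≥ 1383 gives x ≥ 1383 − 405 − 337 = 641.
So 641 ≤ x < 742; integers 641 through 741: 101 values.

101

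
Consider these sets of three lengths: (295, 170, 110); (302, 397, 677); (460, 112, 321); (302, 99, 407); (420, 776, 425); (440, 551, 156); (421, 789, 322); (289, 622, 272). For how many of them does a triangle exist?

(110,170,295): 110+170 ≤ 295 → not valid
(302,397,677): 302+397 > 677 → valid
(112,321,460): 112+321 ≤ 460 → not valid
(99,302,407): 99+302 ≤ 407 → not valid
(420,425,776): 420+425 > 776 → valid
(156,440,551): 156+440 > 551 → valid
(322,421,789): 322+421 ≤ 789 → not valid
(272,289,622): 272+289 ≤ 622 → not valid
3 of the 8 triples form a triangle.

3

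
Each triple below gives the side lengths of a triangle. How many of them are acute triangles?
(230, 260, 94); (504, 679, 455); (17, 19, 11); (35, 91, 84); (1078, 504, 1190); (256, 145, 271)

(230,260,94): 94²+230² = 61736 < 67600 = 260² → obtuse
(504,679,455): 455²+504² = 461041 = 679² → right
(17,19,11): 11²+17² = 410 > 361 = 19² → acute
(35,91,84): 35²+84² = 8281 = 91² → right
(1078,504,1190): 504²+1078² = 1416100 = 1190² → right
(256,145,271): 145²+256² = 86561 > 73441 = 271² → acute
2 of the 6 are acute.

2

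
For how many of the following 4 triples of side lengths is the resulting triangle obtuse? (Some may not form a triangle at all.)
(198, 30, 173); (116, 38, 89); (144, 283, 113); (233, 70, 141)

2

(198,30,173): 30²+173² = 30829 < 39204 = 198² → obtuse
(116,38,89): 38²+89² = 9365 < 13456 = 116² → obtuse
(144,283,113): 113+144 ≤ 283, not a triangle
(233,70,141): 70+141 ≤ 233, not a triangle
2 of the 4 are obtuse.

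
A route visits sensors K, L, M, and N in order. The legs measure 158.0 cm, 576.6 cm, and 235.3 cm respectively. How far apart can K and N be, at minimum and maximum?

183.3 ≤ KN ≤ 969.9 cm

The maximum is all hops collinear in one direction: 158.0 + 576.6 + 235.3 = 969.9.
The longest hop is 576.6; the others sum to 393.3. Folding the others back against it leaves at least 576.6 − 393.3 = 183.3.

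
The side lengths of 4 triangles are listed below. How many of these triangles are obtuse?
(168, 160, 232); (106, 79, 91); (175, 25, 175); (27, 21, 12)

(168,160,232): 160²+168² = 53824 = 232² → right
(106,79,91): 79²+91² = 14522 > 11236 = 106² → acute
(175,25,175): 25²+175² = 31250 > 30625 = 175² → acute
(27,21,12): 12²+21² = 585 < 729 = 27² → obtuse
1 of the 4 is obtuse.

1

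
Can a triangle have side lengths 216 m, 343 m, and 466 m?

Yes

The longest side is 466, and the other two sum to 559.
Since 559 > 466, the triangle inequality holds.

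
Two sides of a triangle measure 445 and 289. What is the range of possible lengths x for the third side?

156 < x < 734

By the triangle inequality, x must be less than 445 + 289 = 734 and greater than |445 − 289| = 156.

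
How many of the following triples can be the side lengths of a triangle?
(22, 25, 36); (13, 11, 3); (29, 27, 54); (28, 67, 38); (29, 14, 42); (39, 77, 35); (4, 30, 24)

4

(22,25,36): 22+25 > 36 → valid
(3,11,13): 3+11 > 13 → valid
(27,29,54): 27+29 > 54 → valid
(28,38,67): 28+38 ≤ 67 → not valid
(14,29,42): 14+29 > 42 → valid
(35,39,77): 35+39 ≤ 77 → not valid
(4,24,30): 4+24 ≤ 30 → not valid
4 of the 7 triples form a triangle.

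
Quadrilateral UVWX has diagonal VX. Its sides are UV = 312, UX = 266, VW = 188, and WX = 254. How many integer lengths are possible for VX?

From triangle UVX: 46 < VX < 578.
From triangle WVX: 66 < VX < 442.
Intersection: 66 < VX < 442, so integers 67 through 441: 375 values.

375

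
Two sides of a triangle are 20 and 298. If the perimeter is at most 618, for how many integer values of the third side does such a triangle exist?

Triangle inequality: 278 < x < 318. Perimeter ≤ 618 gives x ≤ 618 − 20 − 298 = 300.
So 278 < x ≤ 300; integers 279 through 300: 22 values.

22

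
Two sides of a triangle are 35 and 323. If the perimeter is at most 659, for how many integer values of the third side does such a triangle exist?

Triangle inequality: 288 < x < 358. Perimeter ≤ 659 gives x ≤ 659 − 35 − 323 = 301.
So 288 < x ≤ 301; integers 289 through 301: 13 values.

13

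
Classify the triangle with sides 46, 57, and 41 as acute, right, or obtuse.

acute

Compare the square of the longest side to the sum of squares of the other two: 41² + 46² = 3797 > 3249 = 57².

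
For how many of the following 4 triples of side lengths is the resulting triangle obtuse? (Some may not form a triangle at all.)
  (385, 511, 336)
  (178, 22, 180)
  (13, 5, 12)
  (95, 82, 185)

(385,511,336): 336²+385² = 261121 = 511² → right
(178,22,180): 22²+178² = 32168 < 32400 = 180² → obtuse
(13,5,12): 5²+12² = 169 = 13² → right
(95,82,185): 82+95 ≤ 185, not a triangle
1 of the 4 is obtuse.

1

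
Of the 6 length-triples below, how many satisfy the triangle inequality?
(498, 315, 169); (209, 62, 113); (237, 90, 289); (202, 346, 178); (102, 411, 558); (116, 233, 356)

2

(169,315,498): 169+315 ≤ 498 → not valid
(62,113,209): 62+113 ≤ 209 → not valid
(90,237,289): 90+237 > 289 → valid
(178,202,346): 178+202 > 346 → valid
(102,411,558): 102+411 ≤ 558 → not valid
(116,233,356): 116+233 ≤ 356 → not valid
2 of the 6 triples form a triangle.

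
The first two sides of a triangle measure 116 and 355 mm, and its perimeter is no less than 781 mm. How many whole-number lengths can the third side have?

161

Triangle inequality: 239 < x < 471. Perimeter ≥ 781 gives x ≥ 781 − 116 − 355 = 310.
So 310 ≤ x < 471; integers 310 through 470: 161 values.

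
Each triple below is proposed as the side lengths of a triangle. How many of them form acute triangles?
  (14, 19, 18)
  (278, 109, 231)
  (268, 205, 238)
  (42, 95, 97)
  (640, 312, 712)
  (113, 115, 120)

4

(14,19,18): 14²+18² = 520 > 361 = 19² → acute
(278,109,231): 109²+231² = 65242 < 77284 = 278² → obtuse
(268,205,238): 205²+238² = 98669 > 71824 = 268² → acute
(42,95,97): 42²+95² = 10789 > 9409 = 97² → acute
(640,312,712): 312²+640² = 506944 = 712² → right
(113,115,120): 113²+115² = 25994 > 14400 = 120² → acute
4 of the 6 are acute.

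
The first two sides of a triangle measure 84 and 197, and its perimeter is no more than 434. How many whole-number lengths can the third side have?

40

Triangle inequality: 113 < x < 281. Perimeter ≤ 434 gives x ≤ 434 − 84 − 197 = 153.
So 113 < x ≤ 153; integers 114 through 153: 40 values.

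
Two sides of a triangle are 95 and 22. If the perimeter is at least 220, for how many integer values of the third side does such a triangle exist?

14

Triangle inequality: 73 < x < 117. Perimeter ≥ 220 gives x ≥ 220 − 95 − 22 = 103.
So 103 ≤ x < 117; integers 103 through 116: 14 values.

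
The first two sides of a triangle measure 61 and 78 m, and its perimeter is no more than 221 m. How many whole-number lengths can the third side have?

65

Triangle inequality: 17 < x < 139. Perimeter ≤ 221 gives x ≤ 221 − 61 − 78 = 82.
So 17 < x ≤ 82; integers 18 through 82: 65 values.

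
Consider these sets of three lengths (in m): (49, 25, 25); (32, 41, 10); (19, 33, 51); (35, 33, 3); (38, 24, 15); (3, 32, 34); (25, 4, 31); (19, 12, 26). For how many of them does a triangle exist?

(25,25,49): 25+25 > 49 → valid
(10,32,41): 10+32 > 41 → valid
(19,33,51): 19+33 > 51 → valid
(3,33,35): 3+33 > 35 → valid
(15,24,38): 15+24 > 38 → valid
(3,32,34): 3+32 > 34 → valid
(4,25,31): 4+25 ≤ 31 → not valid
(12,19,26): 12+19 > 26 → valid
7 of the 8 triples form a triangle.

7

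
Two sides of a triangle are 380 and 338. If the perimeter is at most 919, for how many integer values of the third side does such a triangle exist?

159

Triangle inequality: 42 < x < 718. Perimeter ≤ 919 gives x ≤ 919 − 380 − 338 = 201.
So 42 < x ≤ 201; integers 43 through 201: 159 values.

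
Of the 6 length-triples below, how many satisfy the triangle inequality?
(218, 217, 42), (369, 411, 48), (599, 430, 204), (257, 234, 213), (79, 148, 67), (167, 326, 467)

5

(42,217,218): 42+217 > 218 → valid
(48,369,411): 48+369 > 411 → valid
(204,430,599): 204+430 > 599 → valid
(213,234,257): 213+234 > 257 → valid
(67,79,148): 67+79 ≤ 148 → not valid
(167,326,467): 167+326 > 467 → valid
5 of the 6 triples form a triangle.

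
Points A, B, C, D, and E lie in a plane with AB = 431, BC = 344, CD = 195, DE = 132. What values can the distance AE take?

The maximum is all hops collinear in one direction: 431 + 344 + 195 + 132 = 1102.
The longest hop is 431; the others sum to 671. Since 431 ≤ 671, the path can fold back on itself completely, so the minimum distance is 0.

0 ≤ AE ≤ 1102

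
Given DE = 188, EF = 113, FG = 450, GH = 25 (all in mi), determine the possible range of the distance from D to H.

The maximum is all hops collinear in one direction: 188 + 113 + 450 + 25 = 776.
The longest hop is 450; the others sum to 326. Folding the others back against it leaves at least 450 − 326 = 124.

124 ≤ DH ≤ 776 mi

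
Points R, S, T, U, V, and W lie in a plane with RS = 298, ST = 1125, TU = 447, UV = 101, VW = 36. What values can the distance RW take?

243 ≤ RW ≤ 2007

The maximum is all hops collinear in one direction: 298 + 1125 + 447 + 101 + 36 = 2007.
The longest hop is 1125; the others sum to 882. Folding the others back against it leaves at least 1125 − 882 = 243.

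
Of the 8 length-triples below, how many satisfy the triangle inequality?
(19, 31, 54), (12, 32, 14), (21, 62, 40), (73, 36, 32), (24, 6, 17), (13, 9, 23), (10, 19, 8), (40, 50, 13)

(19,31,54): 19+31 ≤ 54 → not valid
(12,14,32): 12+14 ≤ 32 → not valid
(21,40,62): 21+40 ≤ 62 → not valid
(32,36,73): 32+36 ≤ 73 → not valid
(6,17,24): 6+17 ≤ 24 → not valid
(9,13,23): 9+13 ≤ 23 → not valid
(8,10,19): 8+10 ≤ 19 → not valid
(13,40,50): 13+40 > 50 → valid
1 of the 8 triples forms a triangle.

1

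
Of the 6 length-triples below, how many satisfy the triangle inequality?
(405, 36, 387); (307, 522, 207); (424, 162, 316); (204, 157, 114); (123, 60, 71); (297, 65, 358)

5

(36,387,405): 36+387 > 405 → valid
(207,307,522): 207+307 ≤ 522 → not valid
(162,316,424): 162+316 > 424 → valid
(114,157,204): 114+157 > 204 → valid
(60,71,123): 60+71 > 123 → valid
(65,297,358): 65+297 > 358 → valid
5 of the 6 triples form a triangle.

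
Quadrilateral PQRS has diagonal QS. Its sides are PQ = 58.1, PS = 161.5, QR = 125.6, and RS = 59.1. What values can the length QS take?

From triangle PQS: |58.1 − 161.5| < QS < 58.1 + 161.5, i.e. 103.4 < QS < 219.6.
From triangle RQS: 66.5 < QS < 184.7.
Both must hold, so QS lies in the intersection.

103.4 < QS < 184.7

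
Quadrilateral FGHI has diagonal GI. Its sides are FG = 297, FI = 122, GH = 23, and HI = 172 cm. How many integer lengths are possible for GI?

From triangle FGI: 175 < GI < 419.
From triangle HGI: 149 < GI < 195.
Intersection: 175 < GI < 195, so integers 176 through 194: 19 values.

19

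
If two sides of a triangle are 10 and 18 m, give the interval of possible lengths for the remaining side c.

By the triangle inequality, c must be less than 10 + 18 = 28 and greater than |10 − 18| = 8.

8 < c < 28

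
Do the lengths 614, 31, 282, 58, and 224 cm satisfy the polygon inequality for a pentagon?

For a pentagon, each side must be shorter than the sum of the others.
Here the longest side is 614, but the remaining 4 sides sum to only 595.

No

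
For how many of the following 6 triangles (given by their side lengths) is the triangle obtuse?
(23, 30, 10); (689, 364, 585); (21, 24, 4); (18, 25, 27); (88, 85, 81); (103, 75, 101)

2

(23,30,10): 10²+23² = 629 < 900 = 30² → obtuse
(689,364,585): 364²+585² = 474721 = 689² → right
(21,24,4): 4²+21² = 457 < 576 = 24² → obtuse
(18,25,27): 18²+25² = 949 > 729 = 27² → acute
(88,85,81): 81²+85² = 13786 > 7744 = 88² → acute
(103,75,101): 75²+101² = 15826 > 10609 = 103² → acute
2 of the 6 are obtuse.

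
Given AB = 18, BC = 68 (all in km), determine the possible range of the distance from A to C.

By the triangle inequality, |18 − 68| ≤ AC ≤ 18 + 68.

50 ≤ AC ≤ 86 km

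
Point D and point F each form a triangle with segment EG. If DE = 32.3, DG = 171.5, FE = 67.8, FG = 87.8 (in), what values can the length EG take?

139.2 < EG < 155.6

From triangle DEG: |32.3 − 171.5| < EG < 32.3 + 171.5, i.e. 139.2 < EG < 203.8.
From triangle FEG: 20.0 < EG < 155.6.
Both must hold, so EG lies in the intersection.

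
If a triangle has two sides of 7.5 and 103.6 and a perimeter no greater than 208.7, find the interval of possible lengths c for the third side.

96.1 < c ≤ 97.6

Triangle inequality alone gives 96.1 < c < 111.1.
The perimeter condition gives c ≤ 208.7 − 7.5 − 103.6 = 97.6.
Intersecting the two: 96.1 < c ≤ 97.6.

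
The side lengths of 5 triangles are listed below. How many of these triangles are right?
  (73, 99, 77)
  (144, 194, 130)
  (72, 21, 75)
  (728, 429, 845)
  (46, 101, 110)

(73,99,77): 73²+77² = 11258 > 9801 = 99² → acute
(144,194,130): 130²+144² = 37636 = 194² → right
(72,21,75): 21²+72² = 5625 = 75² → right
(728,429,845): 429²+728² = 714025 = 845² → right
(46,101,110): 46²+101² = 12317 > 12100 = 110² → acute
3 of the 5 are right.

3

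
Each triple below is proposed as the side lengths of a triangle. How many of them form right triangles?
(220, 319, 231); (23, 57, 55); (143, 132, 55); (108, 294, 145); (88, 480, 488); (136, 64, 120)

4

(220,319,231): 220²+231² = 101761 = 319² → right
(23,57,55): 23²+55² = 3554 > 3249 = 57² → acute
(143,132,55): 55²+132² = 20449 = 143² → right
(108,294,145): 108+145 ≤ 294, not a triangle
(88,480,488): 88²+480² = 238144 = 488² → right
(136,64,120): 64²+120² = 18496 = 136² → right
4 of the 6 are right.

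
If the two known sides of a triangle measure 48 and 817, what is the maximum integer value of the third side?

The third side must be strictly less than 48 + 817 = 865.
The largest integer below 865 is 864.

864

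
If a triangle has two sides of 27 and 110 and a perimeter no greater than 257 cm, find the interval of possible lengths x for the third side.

83 < x ≤ 120

Triangle inequality alone gives 83 < x < 137.
The perimeter condition gives x ≤ 257 − 27 − 110 = 120.
Intersecting the two: 83 < x ≤ 120.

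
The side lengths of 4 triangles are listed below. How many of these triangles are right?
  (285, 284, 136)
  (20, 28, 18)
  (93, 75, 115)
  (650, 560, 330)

(285,284,136): 136²+284² = 99152 > 81225 = 285² → acute
(20,28,18): 18²+20² = 724 < 784 = 28² → obtuse
(93,75,115): 75²+93² = 14274 > 13225 = 115² → acute
(650,560,330): 330²+560² = 422500 = 650² → right
1 of the 4 is right.

1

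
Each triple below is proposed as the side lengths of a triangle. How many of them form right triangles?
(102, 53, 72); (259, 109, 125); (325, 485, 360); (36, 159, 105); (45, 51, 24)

2

(102,53,72): 53²+72² = 7993 < 10404 = 102² → obtuse
(259,109,125): 109+125 ≤ 259, not a triangle
(325,485,360): 325²+360² = 235225 = 485² → right
(36,159,105): 36+105 ≤ 159, not a triangle
(45,51,24): 24²+45² = 2601 = 51² → right
2 of the 5 are right.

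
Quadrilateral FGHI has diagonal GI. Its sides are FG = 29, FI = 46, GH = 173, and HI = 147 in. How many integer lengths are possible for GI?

48

From triangle FGI: 17 < GI < 75.
From triangle HGI: 26 < GI < 320.
Intersection: 26 < GI < 75, so integers 27 through 74: 48 values.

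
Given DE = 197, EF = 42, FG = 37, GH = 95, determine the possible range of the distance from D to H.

The maximum is all hops collinear in one direction: 197 + 42 + 37 + 95 = 371.
The longest hop is 197; the others sum to 174. Folding the others back against it leaves at least 197 − 174 = 23.

23 ≤ DH ≤ 371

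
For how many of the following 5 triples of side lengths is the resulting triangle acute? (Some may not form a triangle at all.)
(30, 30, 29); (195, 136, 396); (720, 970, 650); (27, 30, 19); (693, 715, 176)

(30,30,29): 29²+30² = 1741 > 900 = 30² → acute
(195,136,396): 136+195 ≤ 396, not a triangle
(720,970,650): 650²+720² = 940900 = 970² → right
(27,30,19): 19²+27² = 1090 > 900 = 30² → acute
(693,715,176): 176²+693² = 511225 = 715² → right
2 of the 5 are acute.

2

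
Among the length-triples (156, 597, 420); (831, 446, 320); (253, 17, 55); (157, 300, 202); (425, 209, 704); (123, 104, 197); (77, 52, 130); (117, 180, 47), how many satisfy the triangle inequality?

(156,420,597): 156+420 ≤ 597 → not valid
(320,446,831): 320+446 ≤ 831 → not valid
(17,55,253): 17+55 ≤ 253 → not valid
(157,202,300): 157+202 > 300 → valid
(209,425,704): 209+425 ≤ 704 → not valid
(104,123,197): 104+123 > 197 → valid
(52,77,130): 52+77 ≤ 130 → not valid
(47,117,180): 47+117 ≤ 180 → not valid
2 of the 8 triples form a triangle.

2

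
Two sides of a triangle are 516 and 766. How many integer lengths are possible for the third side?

The third side lies in the open interval (250, 1282).
Integers from 251 to 1281 inclusive: 1281 − 251 + 1 = 1031.

1031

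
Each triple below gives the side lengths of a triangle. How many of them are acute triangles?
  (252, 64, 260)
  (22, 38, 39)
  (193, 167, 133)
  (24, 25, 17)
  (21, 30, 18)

3

(252,64,260): 64²+252² = 67600 = 260² → right
(22,38,39): 22²+38² = 1928 > 1521 = 39² → acute
(193,167,133): 133²+167² = 45578 > 37249 = 193² → acute
(24,25,17): 17²+24² = 865 > 625 = 25² → acute
(21,30,18): 18²+21² = 765 < 900 = 30² → obtuse
3 of the 5 are acute.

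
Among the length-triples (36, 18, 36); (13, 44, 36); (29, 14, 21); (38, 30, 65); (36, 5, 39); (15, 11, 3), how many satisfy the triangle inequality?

5

(18,36,36): 18+36 > 36 → valid
(13,36,44): 13+36 > 44 → valid
(14,21,29): 14+21 > 29 → valid
(30,38,65): 30+38 > 65 → valid
(5,36,39): 5+36 > 39 → valid
(3,11,15): 3+11 ≤ 15 → not valid
5 of the 6 triples form a triangle.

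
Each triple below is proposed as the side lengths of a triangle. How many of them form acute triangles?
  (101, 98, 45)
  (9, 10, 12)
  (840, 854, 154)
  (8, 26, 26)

(101,98,45): 45²+98² = 11629 > 10201 = 101² → acute
(9,10,12): 9²+10² = 181 > 144 = 12² → acute
(840,854,154): 154²+840² = 729316 = 854² → right
(8,26,26): 8²+26² = 740 > 676 = 26² → acute
3 of the 4 are acute.

3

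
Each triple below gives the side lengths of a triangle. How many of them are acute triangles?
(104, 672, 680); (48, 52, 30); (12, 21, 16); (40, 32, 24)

(104,672,680): 104²+672² = 462400 = 680² → right
(48,52,30): 30²+48² = 3204 > 2704 = 52² → acute
(12,21,16): 12²+16² = 400 < 441 = 21² → obtuse
(40,32,24): 24²+32² = 1600 = 40² → right
1 of the 4 is acute.

1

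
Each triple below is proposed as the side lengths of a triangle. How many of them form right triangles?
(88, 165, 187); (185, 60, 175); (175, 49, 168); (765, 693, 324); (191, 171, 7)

4

(88,165,187): 88²+165² = 34969 = 187² → right
(185,60,175): 60²+175² = 34225 = 185² → right
(175,49,168): 49²+168² = 30625 = 175² → right
(765,693,324): 324²+693² = 585225 = 765² → right
(191,171,7): 7+171 ≤ 191, not a triangle
4 of the 5 are right.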